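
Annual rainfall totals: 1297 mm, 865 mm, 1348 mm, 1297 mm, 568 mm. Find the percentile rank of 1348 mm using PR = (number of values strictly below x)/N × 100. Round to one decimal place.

N = 5.
Strictly below 1348: 4. Equal to 1348: 1.
PR = 4/5 × 100 = 80.0

80.0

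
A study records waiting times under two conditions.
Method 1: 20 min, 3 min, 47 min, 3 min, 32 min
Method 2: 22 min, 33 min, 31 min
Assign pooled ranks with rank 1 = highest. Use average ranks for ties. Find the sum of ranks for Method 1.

25

Sorted (descending): 47, 33, 32, 31, 22, 20, 3, 3
The 2 values of 3 occupy positions 7–8 → average rank (7+8)/2 = 7.5.
Method 1 values → pooled ranks: 20→6, 3→7.5, 47→1, 3→7.5, 32→3
Rank sum = 6 + 7.5 + 1 + 7.5 + 3 = 25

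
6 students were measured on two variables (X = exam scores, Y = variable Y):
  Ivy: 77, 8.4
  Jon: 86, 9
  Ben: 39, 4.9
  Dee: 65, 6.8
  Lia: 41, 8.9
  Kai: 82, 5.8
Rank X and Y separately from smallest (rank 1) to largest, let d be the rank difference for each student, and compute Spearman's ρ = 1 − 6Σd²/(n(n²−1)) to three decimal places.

Ranks of variable 1: 4, 6, 1, 3, 2, 5
Ranks of variable 2: 4, 6, 1, 3, 5, 2
d = r₁ − r₂: 0, 0, 0, 0, -3, 3
d²: 0, 0, 0, 0, 9, 9; Σd² = 18
ρ = 1 − 6·18/(6·35) = 1 − 108/210 = 0.486

0.486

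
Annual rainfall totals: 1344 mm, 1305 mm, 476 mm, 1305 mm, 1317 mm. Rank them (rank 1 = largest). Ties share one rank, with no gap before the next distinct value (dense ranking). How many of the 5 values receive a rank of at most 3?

4

Sorted (descending): 1344, 1317, 1305, 1305, 476
The 2 values of 1305 share dense rank 3.
Remaining distinct values take the next consecutive integers.
Ranks ≤ 3: {1, 2, 3, 3} → 4 values.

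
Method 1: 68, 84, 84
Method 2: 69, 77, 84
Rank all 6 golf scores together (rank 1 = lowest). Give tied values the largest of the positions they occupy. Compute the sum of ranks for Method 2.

11

Sorted (ascending): 68, 69, 77, 84, 84, 84
The 3 values of 84 occupy positions 4–6 → each gets rank 6.
Method 2 values → pooled ranks: 69→2, 77→3, 84→6
Rank sum = 2 + 3 + 6 = 11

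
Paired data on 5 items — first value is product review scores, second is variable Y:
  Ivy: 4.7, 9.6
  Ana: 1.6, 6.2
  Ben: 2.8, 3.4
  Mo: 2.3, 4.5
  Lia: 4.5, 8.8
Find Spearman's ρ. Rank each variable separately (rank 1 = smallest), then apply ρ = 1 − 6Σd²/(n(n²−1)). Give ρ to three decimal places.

Ranks of variable 1: 5, 1, 3, 2, 4
Ranks of variable 2: 5, 3, 1, 2, 4
d = r₁ − r₂: 0, -2, 2, 0, 0
d²: 0, 4, 4, 0, 0; Σd² = 8
ρ = 1 − 6·8/(5·24) = 1 − 48/120 = 0.600

0.600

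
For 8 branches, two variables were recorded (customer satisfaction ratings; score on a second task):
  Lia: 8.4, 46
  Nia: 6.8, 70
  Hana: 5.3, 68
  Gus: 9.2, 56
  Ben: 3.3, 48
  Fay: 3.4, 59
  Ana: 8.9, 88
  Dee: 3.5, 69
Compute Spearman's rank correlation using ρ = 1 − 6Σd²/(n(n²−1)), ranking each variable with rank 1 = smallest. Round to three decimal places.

0.167

Ranks of variable 1: 6, 5, 4, 8, 1, 2, 7, 3
Ranks of variable 2: 1, 7, 5, 3, 2, 4, 8, 6
d = r₁ − r₂: 5, -2, -1, 5, -1, -2, -1, -3
d²: 25, 4, 1, 25, 1, 4, 1, 9; Σd² = 70
ρ = 1 − 6·70/(8·63) = 1 − 420/504 = 0.167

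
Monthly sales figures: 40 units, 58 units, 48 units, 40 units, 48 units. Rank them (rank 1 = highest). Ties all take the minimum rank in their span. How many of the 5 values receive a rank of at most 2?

3

Sorted (descending): 58, 48, 48, 40, 40
The 2 values of 48 occupy positions 2–3 → each gets rank 2.
The 2 values of 40 occupy positions 4–5 → each gets rank 4.
Ranks ≤ 2: {1, 2, 2} → 3 values.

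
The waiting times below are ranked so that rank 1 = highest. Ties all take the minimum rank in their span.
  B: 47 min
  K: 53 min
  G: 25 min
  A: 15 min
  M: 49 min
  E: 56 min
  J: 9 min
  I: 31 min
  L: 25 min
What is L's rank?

6

Sorted (descending): 56, 53, 49, 47, 31, 25, 25, 15, 9
The 2 values of 25 occupy positions 6–7 → each gets rank 6.
L has value 25 min → rank 6.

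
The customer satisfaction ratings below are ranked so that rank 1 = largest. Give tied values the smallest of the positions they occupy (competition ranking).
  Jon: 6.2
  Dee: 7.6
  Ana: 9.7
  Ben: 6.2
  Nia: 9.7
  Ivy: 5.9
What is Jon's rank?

4

Sorted (descending): 9.7, 9.7, 7.6, 6.2, 6.2, 5.9
The 2 values of 9.7 occupy positions 1–2 → each gets rank 1.
The 2 values of 6.2 occupy positions 4–5 → each gets rank 4.
Jon has value 6.2 → rank 4.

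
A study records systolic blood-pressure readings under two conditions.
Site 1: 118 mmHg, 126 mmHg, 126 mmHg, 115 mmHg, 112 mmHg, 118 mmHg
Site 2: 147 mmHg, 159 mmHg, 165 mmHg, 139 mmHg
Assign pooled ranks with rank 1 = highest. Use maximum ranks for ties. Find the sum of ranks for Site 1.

Sorted (descending): 165, 159, 147, 139, 126, 126, 118, 118, 115, 112
The 2 values of 126 occupy positions 5–6 → each gets rank 6.
The 2 values of 118 occupy positions 7–8 → each gets rank 8.
Site 1 values → pooled ranks: 118→8, 126→6, 126→6, 115→9, 112→10, 118→8
Rank sum = 8 + 6 + 6 + 9 + 10 + 8 = 47

47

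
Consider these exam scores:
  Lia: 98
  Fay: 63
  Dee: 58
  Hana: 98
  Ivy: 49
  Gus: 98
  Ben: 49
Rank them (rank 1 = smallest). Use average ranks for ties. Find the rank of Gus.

6

Sorted (ascending): 49, 49, 58, 63, 98, 98, 98
The 2 values of 49 occupy positions 1–2 → average rank (1+2)/2 = 1.5.
The 3 values of 98 occupy positions 5–7 → average rank 6.
Gus has value 98 → rank 6.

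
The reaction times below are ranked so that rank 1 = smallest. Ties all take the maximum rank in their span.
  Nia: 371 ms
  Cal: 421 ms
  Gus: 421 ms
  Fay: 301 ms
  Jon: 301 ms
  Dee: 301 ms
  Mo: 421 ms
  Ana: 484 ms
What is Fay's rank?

3

Sorted (ascending): 301, 301, 301, 371, 421, 421, 421, 484
The 3 values of 301 occupy positions 1–3 → each gets rank 3.
The 3 values of 421 occupy positions 5–7 → each gets rank 7.
Fay has value 301 ms → rank 3.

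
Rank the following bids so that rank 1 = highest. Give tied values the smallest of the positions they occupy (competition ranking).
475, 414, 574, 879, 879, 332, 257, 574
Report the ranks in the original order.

5, 6, 3, 1, 1, 7, 8, 3

Sorted (descending): 879, 879, 574, 574, 475, 414, 332, 257
The 2 values of 879 occupy positions 1–2 → each gets rank 1.
The 2 values of 574 occupy positions 3–4 → each gets rank 3.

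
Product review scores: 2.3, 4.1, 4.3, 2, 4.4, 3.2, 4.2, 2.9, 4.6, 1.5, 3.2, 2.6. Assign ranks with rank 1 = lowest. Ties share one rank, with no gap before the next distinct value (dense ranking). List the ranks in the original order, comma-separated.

3, 7, 9, 2, 10, 6, 8, 5, 11, 1, 6, 4

Sorted (ascending): 1.5, 2, 2.3, 2.6, 2.9, 3.2, 3.2, 4.1, 4.2, 4.3, 4.4, 4.6
The 2 values of 3.2 share dense rank 6.
Remaining distinct values take the next consecutive integers.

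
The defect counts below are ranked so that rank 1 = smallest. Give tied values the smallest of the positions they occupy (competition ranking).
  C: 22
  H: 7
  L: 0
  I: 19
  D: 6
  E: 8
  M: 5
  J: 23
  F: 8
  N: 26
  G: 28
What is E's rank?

Sorted (ascending): 0, 5, 6, 7, 8, 8, 19, 22, 23, 26, 28
The 2 values of 8 occupy positions 5–6 → each gets rank 5.
E has value 8 → rank 5.

5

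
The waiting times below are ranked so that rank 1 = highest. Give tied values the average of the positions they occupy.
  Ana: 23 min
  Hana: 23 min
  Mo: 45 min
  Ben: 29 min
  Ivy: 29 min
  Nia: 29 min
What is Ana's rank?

Sorted (descending): 45, 29, 29, 29, 23, 23
The 3 values of 29 occupy positions 2–4 → average rank 3.
The 2 values of 23 occupy positions 5–6 → average rank (5+6)/2 = 5.5.
Ana has value 23 min → rank 5.5.

5.5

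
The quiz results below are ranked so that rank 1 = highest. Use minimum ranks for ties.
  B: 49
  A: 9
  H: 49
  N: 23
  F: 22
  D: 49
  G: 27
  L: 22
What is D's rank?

1

Sorted (descending): 49, 49, 49, 27, 23, 22, 22, 9
The 3 values of 49 occupy positions 1–3 → each gets rank 1.
The 2 values of 22 occupy positions 6–7 → each gets rank 6.
D has value 49 → rank 1.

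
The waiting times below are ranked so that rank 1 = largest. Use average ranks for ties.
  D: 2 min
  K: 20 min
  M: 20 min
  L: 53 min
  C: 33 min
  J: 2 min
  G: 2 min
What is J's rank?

Sorted (descending): 53, 33, 20, 20, 2, 2, 2
The 2 values of 20 occupy positions 3–4 → average rank (3+4)/2 = 3.5.
The 3 values of 2 occupy positions 5–7 → average rank 6.
J has value 2 min → rank 6.

6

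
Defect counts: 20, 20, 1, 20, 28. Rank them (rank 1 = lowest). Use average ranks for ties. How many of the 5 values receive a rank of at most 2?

Sorted (ascending): 1, 20, 20, 20, 28
The 3 values of 20 occupy positions 2–4 → average rank 3.
Ranks ≤ 2: {1} → 1 value.

1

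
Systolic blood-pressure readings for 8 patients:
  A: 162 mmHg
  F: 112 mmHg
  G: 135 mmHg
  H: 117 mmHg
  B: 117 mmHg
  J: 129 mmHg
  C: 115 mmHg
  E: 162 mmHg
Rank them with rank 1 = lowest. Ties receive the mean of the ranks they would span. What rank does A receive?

Sorted (ascending): 112, 115, 117, 117, 129, 135, 162, 162
The 2 values of 117 occupy positions 3–4 → average rank (3+4)/2 = 3.5.
The 2 values of 162 occupy positions 7–8 → average rank (7+8)/2 = 7.5.
A has value 162 mmHg → rank 7.5.

7.5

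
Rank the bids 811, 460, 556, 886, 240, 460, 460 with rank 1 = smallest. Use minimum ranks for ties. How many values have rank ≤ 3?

4

Sorted (ascending): 240, 460, 460, 460, 556, 811, 886
The 3 values of 460 occupy positions 2–4 → each gets rank 2.
Ranks ≤ 3: {1, 2, 2, 2} → 4 values.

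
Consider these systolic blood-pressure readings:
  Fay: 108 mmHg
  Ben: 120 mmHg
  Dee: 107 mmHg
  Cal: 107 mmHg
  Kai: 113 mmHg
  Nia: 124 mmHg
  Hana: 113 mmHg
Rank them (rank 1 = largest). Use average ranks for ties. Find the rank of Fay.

Sorted (descending): 124, 120, 113, 113, 108, 107, 107
The 2 values of 113 occupy positions 3–4 → average rank (3+4)/2 = 3.5.
The 2 values of 107 occupy positions 6–7 → average rank (6+7)/2 = 6.5.
Fay has value 108 mmHg → rank 5.

5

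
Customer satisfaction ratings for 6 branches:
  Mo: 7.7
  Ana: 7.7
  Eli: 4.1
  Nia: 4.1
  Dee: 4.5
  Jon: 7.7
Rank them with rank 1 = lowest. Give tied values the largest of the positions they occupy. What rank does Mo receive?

Sorted (ascending): 4.1, 4.1, 4.5, 7.7, 7.7, 7.7
The 2 values of 4.1 occupy positions 1–2 → each gets rank 2.
The 3 values of 7.7 occupy positions 4–6 → each gets rank 6.
Mo has value 7.7 → rank 6.

6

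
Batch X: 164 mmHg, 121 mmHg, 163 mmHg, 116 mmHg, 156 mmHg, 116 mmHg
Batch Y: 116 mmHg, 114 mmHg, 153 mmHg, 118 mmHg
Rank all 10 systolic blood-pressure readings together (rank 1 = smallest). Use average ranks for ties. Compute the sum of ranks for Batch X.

39

Sorted (ascending): 114, 116, 116, 116, 118, 121, 153, 156, 163, 164
The 3 values of 116 occupy positions 2–4 → average rank 3.
Batch X values → pooled ranks: 164→10, 121→6, 163→9, 116→3, 156→8, 116→3
Rank sum = 10 + 6 + 9 + 3 + 8 + 3 = 39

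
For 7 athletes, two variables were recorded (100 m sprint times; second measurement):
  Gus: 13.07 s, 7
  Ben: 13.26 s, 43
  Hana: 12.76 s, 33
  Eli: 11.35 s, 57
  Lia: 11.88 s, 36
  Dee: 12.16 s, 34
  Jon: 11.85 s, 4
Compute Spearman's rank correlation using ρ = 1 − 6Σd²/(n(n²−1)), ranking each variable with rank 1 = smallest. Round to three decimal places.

Ranks of variable 1: 6, 7, 5, 1, 3, 4, 2
Ranks of variable 2: 2, 6, 3, 7, 5, 4, 1
d = r₁ − r₂: 4, 1, 2, -6, -2, 0, 1
d²: 16, 1, 4, 36, 4, 0, 1; Σd² = 62
ρ = 1 − 6·62/(7·48) = 1 − 372/336 = -0.107

-0.107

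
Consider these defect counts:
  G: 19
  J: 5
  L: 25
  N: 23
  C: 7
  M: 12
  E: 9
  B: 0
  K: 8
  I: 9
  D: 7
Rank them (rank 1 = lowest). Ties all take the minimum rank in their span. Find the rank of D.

Sorted (ascending): 0, 5, 7, 7, 8, 9, 9, 12, 19, 23, 25
The 2 values of 7 occupy positions 3–4 → each gets rank 3.
The 2 values of 9 occupy positions 6–7 → each gets rank 6.
D has value 7 → rank 3.

3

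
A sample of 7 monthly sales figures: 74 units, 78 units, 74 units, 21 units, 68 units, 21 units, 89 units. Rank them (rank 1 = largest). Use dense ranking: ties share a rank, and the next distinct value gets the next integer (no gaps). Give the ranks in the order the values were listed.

3, 2, 3, 5, 4, 5, 1

Sorted (descending): 89, 78, 74, 74, 68, 21, 21
The 2 values of 74 share dense rank 3.
The 2 values of 21 share dense rank 5.
Remaining distinct values take the next consecutive integers.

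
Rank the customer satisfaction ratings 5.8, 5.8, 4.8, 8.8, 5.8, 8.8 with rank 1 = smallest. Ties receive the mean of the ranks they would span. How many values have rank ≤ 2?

Sorted (ascending): 4.8, 5.8, 5.8, 5.8, 8.8, 8.8
The 3 values of 5.8 occupy positions 2–4 → average rank 3.
The 2 values of 8.8 occupy positions 5–6 → average rank (5+6)/2 = 5.5.
Ranks ≤ 2: {1} → 1 value.

1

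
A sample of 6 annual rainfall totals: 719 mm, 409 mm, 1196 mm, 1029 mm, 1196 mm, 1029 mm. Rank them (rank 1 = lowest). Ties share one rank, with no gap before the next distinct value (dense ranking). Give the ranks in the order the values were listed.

2, 1, 4, 3, 4, 3

Sorted (ascending): 409, 719, 1029, 1029, 1196, 1196
The 2 values of 1029 share dense rank 3.
The 2 values of 1196 share dense rank 4.
Remaining distinct values take the next consecutive integers.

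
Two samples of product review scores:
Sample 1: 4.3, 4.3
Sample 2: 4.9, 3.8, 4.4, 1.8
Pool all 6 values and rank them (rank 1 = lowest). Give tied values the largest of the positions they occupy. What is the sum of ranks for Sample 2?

Sorted (ascending): 1.8, 3.8, 4.3, 4.3, 4.4, 4.9
The 2 values of 4.3 occupy positions 3–4 → each gets rank 4.
Sample 2 values → pooled ranks: 4.9→6, 3.8→2, 4.4→5, 1.8→1
Rank sum = 6 + 2 + 5 + 1 = 14

14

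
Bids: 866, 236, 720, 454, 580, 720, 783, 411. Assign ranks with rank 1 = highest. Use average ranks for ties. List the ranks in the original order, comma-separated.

1, 8, 3.5, 6, 5, 3.5, 2, 7

Sorted (descending): 866, 783, 720, 720, 580, 454, 411, 236
The 2 values of 720 occupy positions 3–4 → average rank (3+4)/2 = 3.5.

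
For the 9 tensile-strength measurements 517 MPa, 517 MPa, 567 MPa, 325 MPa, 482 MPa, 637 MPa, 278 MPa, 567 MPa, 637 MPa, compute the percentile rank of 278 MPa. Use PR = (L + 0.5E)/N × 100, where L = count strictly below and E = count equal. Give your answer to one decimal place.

5.6

N = 9.
Strictly below 278: 0. Equal to 278: 1.
PR = (0 + 0.5·1)/9 × 100 = 5.6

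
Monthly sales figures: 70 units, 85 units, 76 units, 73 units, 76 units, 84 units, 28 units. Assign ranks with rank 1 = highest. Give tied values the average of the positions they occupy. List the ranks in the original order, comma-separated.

6, 1, 3.5, 5, 3.5, 2, 7

Sorted (descending): 85, 84, 76, 76, 73, 70, 28
The 2 values of 76 occupy positions 3–4 → average rank (3+4)/2 = 3.5.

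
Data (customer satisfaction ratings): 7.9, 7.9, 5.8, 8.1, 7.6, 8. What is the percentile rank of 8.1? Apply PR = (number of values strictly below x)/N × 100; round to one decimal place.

N = 6.
Strictly below 8.1: 5. Equal to 8.1: 1.
PR = 5/6 × 100 = 83.3

83.3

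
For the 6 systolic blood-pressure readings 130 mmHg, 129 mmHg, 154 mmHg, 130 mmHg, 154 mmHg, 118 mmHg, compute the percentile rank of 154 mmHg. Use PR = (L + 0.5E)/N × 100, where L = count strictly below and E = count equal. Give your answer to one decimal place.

83.3

N = 6.
Strictly below 154: 4. Equal to 154: 2.
PR = (4 + 0.5·2)/6 × 100 = 83.3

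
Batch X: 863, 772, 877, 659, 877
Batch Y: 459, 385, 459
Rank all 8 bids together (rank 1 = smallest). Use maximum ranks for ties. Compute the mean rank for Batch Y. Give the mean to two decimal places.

Sorted (ascending): 385, 459, 459, 659, 772, 863, 877, 877
The 2 values of 459 occupy positions 2–3 → each gets rank 3.
The 2 values of 877 occupy positions 7–8 → each gets rank 8.
Batch Y values → pooled ranks: 459→3, 385→1, 459→3
Mean rank = (3 + 1 + 3) / 3 = 2.33

2.33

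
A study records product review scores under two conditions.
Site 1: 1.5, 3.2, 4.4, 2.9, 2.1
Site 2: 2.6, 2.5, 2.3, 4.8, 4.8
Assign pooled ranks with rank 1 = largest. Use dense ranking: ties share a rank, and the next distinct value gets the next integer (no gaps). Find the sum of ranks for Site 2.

20

Sorted (descending): 4.8, 4.8, 4.4, 3.2, 2.9, 2.6, 2.5, 2.3, 2.1, 1.5
The 2 values of 4.8 share dense rank 1.
Remaining distinct values take the next consecutive integers.
Site 2 values → pooled ranks: 2.6→5, 2.5→6, 2.3→7, 4.8→1, 4.8→1
Rank sum = 5 + 6 + 7 + 1 + 1 = 20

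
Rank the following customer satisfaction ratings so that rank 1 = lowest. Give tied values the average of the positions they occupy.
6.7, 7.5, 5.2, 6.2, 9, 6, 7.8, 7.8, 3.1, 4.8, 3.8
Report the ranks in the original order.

7, 8, 4, 6, 11, 5, 9.5, 9.5, 1, 3, 2

Sorted (ascending): 3.1, 3.8, 4.8, 5.2, 6, 6.2, 6.7, 7.5, 7.8, 7.8, 9
The 2 values of 7.8 occupy positions 9–10 → average rank (9+10)/2 = 9.5.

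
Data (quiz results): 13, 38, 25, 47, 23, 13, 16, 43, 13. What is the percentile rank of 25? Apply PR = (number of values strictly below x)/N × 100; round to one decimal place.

55.6

N = 9.
Strictly below 25: 5. Equal to 25: 1.
PR = 5/9 × 100 = 55.6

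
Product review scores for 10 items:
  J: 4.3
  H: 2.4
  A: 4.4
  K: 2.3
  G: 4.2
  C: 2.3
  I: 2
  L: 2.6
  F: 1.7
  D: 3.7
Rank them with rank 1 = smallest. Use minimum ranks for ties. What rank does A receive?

Sorted (ascending): 1.7, 2, 2.3, 2.3, 2.4, 2.6, 3.7, 4.2, 4.3, 4.4
The 2 values of 2.3 occupy positions 3–4 → each gets rank 3.
A has value 4.4 → rank 10.

10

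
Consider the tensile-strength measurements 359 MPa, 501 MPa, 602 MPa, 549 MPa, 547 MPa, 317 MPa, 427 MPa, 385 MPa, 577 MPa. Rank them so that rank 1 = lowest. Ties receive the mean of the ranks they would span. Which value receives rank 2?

Sorted (ascending): 317, 359, 385, 427, 501, 547, 549, 577, 602
No ties — each value takes its position as its rank.
Rank 2 → value 359.

359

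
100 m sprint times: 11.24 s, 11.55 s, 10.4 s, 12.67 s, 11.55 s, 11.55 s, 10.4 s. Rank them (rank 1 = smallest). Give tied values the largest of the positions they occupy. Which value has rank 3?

Sorted (ascending): 10.4, 10.4, 11.24, 11.55, 11.55, 11.55, 12.67
The 2 values of 10.4 occupy positions 1–2 → each gets rank 2.
The 3 values of 11.55 occupy positions 4–6 → each gets rank 6.
Rank 3 → value 11.24.

11.24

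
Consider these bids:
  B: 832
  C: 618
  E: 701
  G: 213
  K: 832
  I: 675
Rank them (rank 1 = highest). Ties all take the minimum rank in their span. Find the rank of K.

Sorted (descending): 832, 832, 701, 675, 618, 213
The 2 values of 832 occupy positions 1–2 → each gets rank 1.
K has value 832 → rank 1.

1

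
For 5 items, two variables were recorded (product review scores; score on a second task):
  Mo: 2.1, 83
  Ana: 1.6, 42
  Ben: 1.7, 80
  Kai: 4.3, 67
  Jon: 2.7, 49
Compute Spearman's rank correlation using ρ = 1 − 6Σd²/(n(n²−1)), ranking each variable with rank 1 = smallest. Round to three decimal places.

0.200

Ranks of variable 1: 3, 1, 2, 5, 4
Ranks of variable 2: 5, 1, 4, 3, 2
d = r₁ − r₂: -2, 0, -2, 2, 2
d²: 4, 0, 4, 4, 4; Σd² = 16
ρ = 1 − 6·16/(5·24) = 1 − 96/120 = 0.200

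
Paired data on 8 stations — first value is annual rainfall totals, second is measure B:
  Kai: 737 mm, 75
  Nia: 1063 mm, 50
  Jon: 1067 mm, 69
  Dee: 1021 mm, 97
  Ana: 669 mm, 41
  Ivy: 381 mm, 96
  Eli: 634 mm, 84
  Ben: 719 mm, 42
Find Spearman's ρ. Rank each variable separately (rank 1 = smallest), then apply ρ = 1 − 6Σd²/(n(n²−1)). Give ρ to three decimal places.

-0.143

Ranks of variable 1: 5, 7, 8, 6, 3, 1, 2, 4
Ranks of variable 2: 5, 3, 4, 8, 1, 7, 6, 2
d = r₁ − r₂: 0, 4, 4, -2, 2, -6, -4, 2
d²: 0, 16, 16, 4, 4, 36, 16, 4; Σd² = 96
ρ = 1 − 6·96/(8·63) = 1 − 576/504 = -0.143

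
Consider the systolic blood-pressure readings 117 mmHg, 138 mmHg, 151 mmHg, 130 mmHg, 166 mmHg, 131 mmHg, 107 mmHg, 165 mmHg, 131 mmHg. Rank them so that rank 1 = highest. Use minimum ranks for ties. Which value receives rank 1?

Sorted (descending): 166, 165, 151, 138, 131, 131, 130, 117, 107
The 2 values of 131 occupy positions 5–6 → each gets rank 5.
Rank 1 → value 166.

166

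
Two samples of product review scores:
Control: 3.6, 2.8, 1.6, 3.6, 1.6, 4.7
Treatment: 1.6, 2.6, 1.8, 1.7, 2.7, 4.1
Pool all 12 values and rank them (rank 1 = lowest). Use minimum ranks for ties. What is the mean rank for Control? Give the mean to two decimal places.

Sorted (ascending): 1.6, 1.6, 1.6, 1.7, 1.8, 2.6, 2.7, 2.8, 3.6, 3.6, 4.1, 4.7
The 3 values of 1.6 occupy positions 1–3 → each gets rank 1.
The 2 values of 3.6 occupy positions 9–10 → each gets rank 9.
Control values → pooled ranks: 3.6→9, 2.8→8, 1.6→1, 3.6→9, 1.6→1, 4.7→12
Mean rank = (9 + 8 + 1 + 9 + 1 + 12) / 6 = 6.67

6.67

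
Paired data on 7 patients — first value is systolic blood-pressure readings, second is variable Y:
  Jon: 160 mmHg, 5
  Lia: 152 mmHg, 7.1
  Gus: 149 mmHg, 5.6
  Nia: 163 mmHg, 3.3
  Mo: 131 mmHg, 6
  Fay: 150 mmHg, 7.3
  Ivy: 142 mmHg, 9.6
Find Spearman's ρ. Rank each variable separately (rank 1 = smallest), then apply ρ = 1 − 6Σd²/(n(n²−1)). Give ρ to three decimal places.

Ranks of variable 1: 6, 5, 3, 7, 1, 4, 2
Ranks of variable 2: 2, 5, 3, 1, 4, 6, 7
d = r₁ − r₂: 4, 0, 0, 6, -3, -2, -5
d²: 16, 0, 0, 36, 9, 4, 25; Σd² = 90
ρ = 1 − 6·90/(7·48) = 1 − 540/336 = -0.607

-0.607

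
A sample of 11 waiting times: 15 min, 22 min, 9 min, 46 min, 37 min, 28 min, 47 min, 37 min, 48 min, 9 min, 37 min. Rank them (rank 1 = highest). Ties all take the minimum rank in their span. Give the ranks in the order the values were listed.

Sorted (descending): 48, 47, 46, 37, 37, 37, 28, 22, 15, 9, 9
The 3 values of 37 occupy positions 4–6 → each gets rank 4.
The 2 values of 9 occupy positions 10–11 → each gets rank 10.

9, 8, 10, 3, 4, 7, 2, 4, 1, 10, 4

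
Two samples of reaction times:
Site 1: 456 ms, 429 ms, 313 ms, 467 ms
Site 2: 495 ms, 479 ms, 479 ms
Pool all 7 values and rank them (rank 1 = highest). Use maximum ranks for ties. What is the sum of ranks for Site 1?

Sorted (descending): 495, 479, 479, 467, 456, 429, 313
The 2 values of 479 occupy positions 2–3 → each gets rank 3.
Site 1 values → pooled ranks: 456→5, 429→6, 313→7, 467→4
Rank sum = 5 + 6 + 7 + 4 = 22

22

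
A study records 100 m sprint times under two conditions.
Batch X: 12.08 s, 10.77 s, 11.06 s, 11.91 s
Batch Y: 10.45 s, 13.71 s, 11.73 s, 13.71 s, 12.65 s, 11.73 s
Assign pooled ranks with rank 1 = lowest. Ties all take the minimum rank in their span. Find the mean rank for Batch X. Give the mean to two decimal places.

Sorted (ascending): 10.45, 10.77, 11.06, 11.73, 11.73, 11.91, 12.08, 12.65, 13.71, 13.71
The 2 values of 11.73 occupy positions 4–5 → each gets rank 4.
The 2 values of 13.71 occupy positions 9–10 → each gets rank 9.
Batch X values → pooled ranks: 12.08→7, 10.77→2, 11.06→3, 11.91→6
Mean rank = (7 + 2 + 3 + 6) / 4 = 4.50

4.50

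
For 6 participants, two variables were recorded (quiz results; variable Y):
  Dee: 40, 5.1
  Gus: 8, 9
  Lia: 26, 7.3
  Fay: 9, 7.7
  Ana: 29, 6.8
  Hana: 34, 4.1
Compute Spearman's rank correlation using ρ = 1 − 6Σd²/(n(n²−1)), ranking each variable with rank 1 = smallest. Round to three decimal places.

-0.943

Ranks of variable 1: 6, 1, 3, 2, 4, 5
Ranks of variable 2: 2, 6, 4, 5, 3, 1
d = r₁ − r₂: 4, -5, -1, -3, 1, 4
d²: 16, 25, 1, 9, 1, 16; Σd² = 68
ρ = 1 − 6·68/(6·35) = 1 − 408/210 = -0.943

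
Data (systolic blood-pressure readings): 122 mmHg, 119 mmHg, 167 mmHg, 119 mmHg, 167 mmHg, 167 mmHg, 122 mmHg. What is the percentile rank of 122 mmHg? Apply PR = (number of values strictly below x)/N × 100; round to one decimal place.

N = 7.
Strictly below 122: 2. Equal to 122: 2.
PR = 2/7 × 100 = 28.6

28.6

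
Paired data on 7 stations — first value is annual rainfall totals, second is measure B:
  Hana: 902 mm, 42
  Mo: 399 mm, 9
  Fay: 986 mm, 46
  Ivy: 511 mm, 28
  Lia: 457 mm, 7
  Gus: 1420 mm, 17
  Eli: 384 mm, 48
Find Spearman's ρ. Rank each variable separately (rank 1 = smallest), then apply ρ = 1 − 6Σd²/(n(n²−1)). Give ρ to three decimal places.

Ranks of variable 1: 5, 2, 6, 4, 3, 7, 1
Ranks of variable 2: 5, 2, 6, 4, 1, 3, 7
d = r₁ − r₂: 0, 0, 0, 0, 2, 4, -6
d²: 0, 0, 0, 0, 4, 16, 36; Σd² = 56
ρ = 1 − 6·56/(7·48) = 1 − 336/336 = 0.000

0.000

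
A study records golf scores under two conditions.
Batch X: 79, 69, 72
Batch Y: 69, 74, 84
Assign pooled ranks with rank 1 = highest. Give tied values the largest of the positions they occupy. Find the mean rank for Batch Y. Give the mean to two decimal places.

Sorted (descending): 84, 79, 74, 72, 69, 69
The 2 values of 69 occupy positions 5–6 → each gets rank 6.
Batch Y values → pooled ranks: 69→6, 74→3, 84→1
Mean rank = (6 + 3 + 1) / 3 = 3.33

3.33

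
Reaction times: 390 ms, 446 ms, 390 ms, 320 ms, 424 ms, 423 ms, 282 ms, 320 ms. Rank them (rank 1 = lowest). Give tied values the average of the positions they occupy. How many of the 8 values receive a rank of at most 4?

3

Sorted (ascending): 282, 320, 320, 390, 390, 423, 424, 446
The 2 values of 320 occupy positions 2–3 → average rank (2+3)/2 = 2.5.
The 2 values of 390 occupy positions 4–5 → average rank (4+5)/2 = 4.5.
Ranks ≤ 4: {1, 2.5, 2.5} → 3 values.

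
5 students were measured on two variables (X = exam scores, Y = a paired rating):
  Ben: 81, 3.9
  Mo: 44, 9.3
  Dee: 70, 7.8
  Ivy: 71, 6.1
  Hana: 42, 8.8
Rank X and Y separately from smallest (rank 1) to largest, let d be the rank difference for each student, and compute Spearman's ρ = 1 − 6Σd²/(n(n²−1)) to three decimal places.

-0.900

Ranks of variable 1: 5, 2, 3, 4, 1
Ranks of variable 2: 1, 5, 3, 2, 4
d = r₁ − r₂: 4, -3, 0, 2, -3
d²: 16, 9, 0, 4, 9; Σd² = 38
ρ = 1 − 6·38/(5·24) = 1 − 228/120 = -0.900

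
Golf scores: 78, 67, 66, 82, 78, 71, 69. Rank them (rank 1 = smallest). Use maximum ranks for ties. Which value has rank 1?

Sorted (ascending): 66, 67, 69, 71, 78, 78, 82
The 2 values of 78 occupy positions 5–6 → each gets rank 6.
Rank 1 → value 66.

66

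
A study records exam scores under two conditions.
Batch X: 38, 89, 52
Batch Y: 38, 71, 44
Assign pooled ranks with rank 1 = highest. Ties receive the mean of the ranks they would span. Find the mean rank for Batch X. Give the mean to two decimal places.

3.17

Sorted (descending): 89, 71, 52, 44, 38, 38
The 2 values of 38 occupy positions 5–6 → average rank (5+6)/2 = 5.5.
Batch X values → pooled ranks: 38→5.5, 89→1, 52→3
Mean rank = (5.5 + 1 + 3) / 3 = 3.17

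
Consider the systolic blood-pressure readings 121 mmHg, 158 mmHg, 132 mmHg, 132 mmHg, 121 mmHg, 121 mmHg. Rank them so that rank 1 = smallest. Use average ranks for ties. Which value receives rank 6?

158

Sorted (ascending): 121, 121, 121, 132, 132, 158
The 3 values of 121 occupy positions 1–3 → average rank 2.
The 2 values of 132 occupy positions 4–5 → average rank (4+5)/2 = 4.5.
Rank 6 → value 158.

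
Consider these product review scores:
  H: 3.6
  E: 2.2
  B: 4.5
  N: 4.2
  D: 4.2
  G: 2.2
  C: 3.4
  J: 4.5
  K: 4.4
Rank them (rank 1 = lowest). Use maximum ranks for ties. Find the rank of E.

Sorted (ascending): 2.2, 2.2, 3.4, 3.6, 4.2, 4.2, 4.4, 4.5, 4.5
The 2 values of 2.2 occupy positions 1–2 → each gets rank 2.
The 2 values of 4.2 occupy positions 5–6 → each gets rank 6.
The 2 values of 4.5 occupy positions 8–9 → each gets rank 9.
E has value 2.2 → rank 2.

2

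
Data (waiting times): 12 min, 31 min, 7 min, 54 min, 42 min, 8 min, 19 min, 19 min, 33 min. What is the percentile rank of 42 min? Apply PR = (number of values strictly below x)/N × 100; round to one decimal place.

77.8

N = 9.
Strictly below 42: 7. Equal to 42: 1.
PR = 7/9 × 100 = 77.8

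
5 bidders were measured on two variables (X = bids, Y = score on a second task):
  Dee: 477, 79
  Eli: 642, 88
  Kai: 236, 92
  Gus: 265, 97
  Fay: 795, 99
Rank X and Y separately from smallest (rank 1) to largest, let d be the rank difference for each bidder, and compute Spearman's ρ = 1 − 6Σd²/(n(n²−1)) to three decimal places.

Ranks of variable 1: 3, 4, 1, 2, 5
Ranks of variable 2: 1, 2, 3, 4, 5
d = r₁ − r₂: 2, 2, -2, -2, 0
d²: 4, 4, 4, 4, 0; Σd² = 16
ρ = 1 − 6·16/(5·24) = 1 − 96/120 = 0.200

0.200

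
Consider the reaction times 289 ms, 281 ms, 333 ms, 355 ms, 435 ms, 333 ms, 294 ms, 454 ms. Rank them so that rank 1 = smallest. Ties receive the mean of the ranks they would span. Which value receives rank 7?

435

Sorted (ascending): 281, 289, 294, 333, 333, 355, 435, 454
The 2 values of 333 occupy positions 4–5 → average rank (4+5)/2 = 4.5.
Rank 7 → value 435.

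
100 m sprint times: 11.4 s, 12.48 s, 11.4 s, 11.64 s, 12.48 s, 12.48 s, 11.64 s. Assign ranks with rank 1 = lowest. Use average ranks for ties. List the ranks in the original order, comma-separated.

Sorted (ascending): 11.4, 11.4, 11.64, 11.64, 12.48, 12.48, 12.48
The 2 values of 11.4 occupy positions 1–2 → average rank (1+2)/2 = 1.5.
The 2 values of 11.64 occupy positions 3–4 → average rank (3+4)/2 = 3.5.
The 3 values of 12.48 occupy positions 5–7 → average rank 6.

1.5, 6, 1.5, 3.5, 6, 6, 3.5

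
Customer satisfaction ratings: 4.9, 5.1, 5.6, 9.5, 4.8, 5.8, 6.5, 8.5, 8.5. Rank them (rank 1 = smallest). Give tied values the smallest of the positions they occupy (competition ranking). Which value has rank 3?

5.1

Sorted (ascending): 4.8, 4.9, 5.1, 5.6, 5.8, 6.5, 8.5, 8.5, 9.5
The 2 values of 8.5 occupy positions 7–8 → each gets rank 7.
Rank 3 → value 5.1.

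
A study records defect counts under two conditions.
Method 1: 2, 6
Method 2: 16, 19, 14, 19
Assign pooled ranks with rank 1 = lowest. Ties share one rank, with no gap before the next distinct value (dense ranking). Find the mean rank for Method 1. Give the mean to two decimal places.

Sorted (ascending): 2, 6, 14, 16, 19, 19
The 2 values of 19 share dense rank 5.
Remaining distinct values take the next consecutive integers.
Method 1 values → pooled ranks: 2→1, 6→2
Mean rank = (1 + 2) / 2 = 1.50

1.50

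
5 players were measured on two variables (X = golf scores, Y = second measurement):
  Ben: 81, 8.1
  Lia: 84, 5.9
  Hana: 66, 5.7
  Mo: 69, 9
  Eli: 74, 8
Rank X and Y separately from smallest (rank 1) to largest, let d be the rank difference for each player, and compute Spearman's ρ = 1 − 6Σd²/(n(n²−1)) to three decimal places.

0.100

Ranks of variable 1: 4, 5, 1, 2, 3
Ranks of variable 2: 4, 2, 1, 5, 3
d = r₁ − r₂: 0, 3, 0, -3, 0
d²: 0, 9, 0, 9, 0; Σd² = 18
ρ = 1 − 6·18/(5·24) = 1 − 108/120 = 0.100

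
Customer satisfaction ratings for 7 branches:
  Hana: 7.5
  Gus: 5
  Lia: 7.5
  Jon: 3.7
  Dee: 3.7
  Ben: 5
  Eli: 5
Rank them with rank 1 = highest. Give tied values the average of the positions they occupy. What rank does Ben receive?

Sorted (descending): 7.5, 7.5, 5, 5, 5, 3.7, 3.7
The 2 values of 7.5 occupy positions 1–2 → average rank (1+2)/2 = 1.5.
The 3 values of 5 occupy positions 3–5 → average rank 4.
The 2 values of 3.7 occupy positions 6–7 → average rank (6+7)/2 = 6.5.
Ben has value 5 → rank 4.

4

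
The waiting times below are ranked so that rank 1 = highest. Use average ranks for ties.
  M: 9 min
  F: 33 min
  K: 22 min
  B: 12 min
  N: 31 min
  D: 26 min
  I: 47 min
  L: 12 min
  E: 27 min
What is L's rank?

7.5

Sorted (descending): 47, 33, 31, 27, 26, 22, 12, 12, 9
The 2 values of 12 occupy positions 7–8 → average rank (7+8)/2 = 7.5.
L has value 12 min → rank 7.5.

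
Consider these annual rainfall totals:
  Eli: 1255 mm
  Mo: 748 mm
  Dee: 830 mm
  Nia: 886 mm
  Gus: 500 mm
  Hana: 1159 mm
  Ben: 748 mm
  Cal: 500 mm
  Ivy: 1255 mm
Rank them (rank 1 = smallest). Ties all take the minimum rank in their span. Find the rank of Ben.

Sorted (ascending): 500, 500, 748, 748, 830, 886, 1159, 1255, 1255
The 2 values of 500 occupy positions 1–2 → each gets rank 1.
The 2 values of 748 occupy positions 3–4 → each gets rank 3.
The 2 values of 1255 occupy positions 8–9 → each gets rank 8.
Ben has value 748 mm → rank 3.

3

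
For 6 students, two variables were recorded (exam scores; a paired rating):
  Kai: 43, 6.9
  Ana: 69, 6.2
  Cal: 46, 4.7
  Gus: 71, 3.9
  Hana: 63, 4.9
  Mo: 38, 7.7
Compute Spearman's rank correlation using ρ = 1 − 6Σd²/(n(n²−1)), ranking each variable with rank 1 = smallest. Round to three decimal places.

-0.771

Ranks of variable 1: 2, 5, 3, 6, 4, 1
Ranks of variable 2: 5, 4, 2, 1, 3, 6
d = r₁ − r₂: -3, 1, 1, 5, 1, -5
d²: 9, 1, 1, 25, 1, 25; Σd² = 62
ρ = 1 − 6·62/(6·35) = 1 − 372/210 = -0.771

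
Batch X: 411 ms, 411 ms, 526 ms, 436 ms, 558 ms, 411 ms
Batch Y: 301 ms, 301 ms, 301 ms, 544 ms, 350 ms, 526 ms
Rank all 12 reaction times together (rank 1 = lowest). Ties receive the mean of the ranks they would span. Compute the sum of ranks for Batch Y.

Sorted (ascending): 301, 301, 301, 350, 411, 411, 411, 436, 526, 526, 544, 558
The 3 values of 301 occupy positions 1–3 → average rank 2.
The 3 values of 411 occupy positions 5–7 → average rank 6.
The 2 values of 526 occupy positions 9–10 → average rank (9+10)/2 = 9.5.
Batch Y values → pooled ranks: 301→2, 301→2, 301→2, 544→11, 350→4, 526→9.5
Rank sum = 2 + 2 + 2 + 11 + 4 + 9.5 = 30.5

30.5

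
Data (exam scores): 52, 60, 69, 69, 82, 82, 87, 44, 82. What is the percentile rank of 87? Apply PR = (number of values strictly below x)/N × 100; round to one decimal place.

88.9

N = 9.
Strictly below 87: 8. Equal to 87: 1.
PR = 8/9 × 100 = 88.9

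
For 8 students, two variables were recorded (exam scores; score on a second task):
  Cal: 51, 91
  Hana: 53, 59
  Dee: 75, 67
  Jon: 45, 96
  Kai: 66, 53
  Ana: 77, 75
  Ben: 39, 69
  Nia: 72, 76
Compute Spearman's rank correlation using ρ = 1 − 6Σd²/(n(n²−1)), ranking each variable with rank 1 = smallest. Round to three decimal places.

Ranks of variable 1: 3, 4, 7, 2, 5, 8, 1, 6
Ranks of variable 2: 7, 2, 3, 8, 1, 5, 4, 6
d = r₁ − r₂: -4, 2, 4, -6, 4, 3, -3, 0
d²: 16, 4, 16, 36, 16, 9, 9, 0; Σd² = 106
ρ = 1 − 6·106/(8·63) = 1 − 636/504 = -0.262

-0.262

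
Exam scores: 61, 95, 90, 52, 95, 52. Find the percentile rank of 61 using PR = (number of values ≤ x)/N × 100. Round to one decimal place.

N = 6.
Strictly below 61: 2. Equal to 61: 1.
PR = 3/6 × 100 = 50.0

50.0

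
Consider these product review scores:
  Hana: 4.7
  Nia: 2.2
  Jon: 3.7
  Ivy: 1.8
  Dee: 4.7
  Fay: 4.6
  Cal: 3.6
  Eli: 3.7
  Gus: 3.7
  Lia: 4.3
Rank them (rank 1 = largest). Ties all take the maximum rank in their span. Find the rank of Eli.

7

Sorted (descending): 4.7, 4.7, 4.6, 4.3, 3.7, 3.7, 3.7, 3.6, 2.2, 1.8
The 2 values of 4.7 occupy positions 1–2 → each gets rank 2.
The 3 values of 3.7 occupy positions 5–7 → each gets rank 7.
Eli has value 3.7 → rank 7.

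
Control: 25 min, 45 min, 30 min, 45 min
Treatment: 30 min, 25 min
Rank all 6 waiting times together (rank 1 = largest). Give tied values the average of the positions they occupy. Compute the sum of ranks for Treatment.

9

Sorted (descending): 45, 45, 30, 30, 25, 25
The 2 values of 45 occupy positions 1–2 → average rank (1+2)/2 = 1.5.
The 2 values of 30 occupy positions 3–4 → average rank (3+4)/2 = 3.5.
The 2 values of 25 occupy positions 5–6 → average rank (5+6)/2 = 5.5.
Treatment values → pooled ranks: 30→3.5, 25→5.5
Rank sum = 3.5 + 5.5 = 9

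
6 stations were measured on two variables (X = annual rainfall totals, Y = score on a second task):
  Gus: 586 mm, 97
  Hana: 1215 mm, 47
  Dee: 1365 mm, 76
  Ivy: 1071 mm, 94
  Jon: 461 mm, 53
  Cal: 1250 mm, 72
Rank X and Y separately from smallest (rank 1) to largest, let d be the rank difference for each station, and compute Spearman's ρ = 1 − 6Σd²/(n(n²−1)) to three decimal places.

-0.086

Ranks of variable 1: 2, 4, 6, 3, 1, 5
Ranks of variable 2: 6, 1, 4, 5, 2, 3
d = r₁ − r₂: -4, 3, 2, -2, -1, 2
d²: 16, 9, 4, 4, 1, 4; Σd² = 38
ρ = 1 − 6·38/(6·35) = 1 − 228/210 = -0.086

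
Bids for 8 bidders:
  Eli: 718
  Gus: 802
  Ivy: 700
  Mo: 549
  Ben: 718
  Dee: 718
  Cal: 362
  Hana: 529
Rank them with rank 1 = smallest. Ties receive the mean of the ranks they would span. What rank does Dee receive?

Sorted (ascending): 362, 529, 549, 700, 718, 718, 718, 802
The 3 values of 718 occupy positions 5–7 → average rank 6.
Dee has value 718 → rank 6.

6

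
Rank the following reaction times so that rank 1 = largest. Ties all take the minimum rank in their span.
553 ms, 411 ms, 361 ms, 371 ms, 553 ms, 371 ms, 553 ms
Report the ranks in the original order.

Sorted (descending): 553, 553, 553, 411, 371, 371, 361
The 3 values of 553 occupy positions 1–3 → each gets rank 1.
The 2 values of 371 occupy positions 5–6 → each gets rank 5.

1, 4, 7, 5, 1, 5, 1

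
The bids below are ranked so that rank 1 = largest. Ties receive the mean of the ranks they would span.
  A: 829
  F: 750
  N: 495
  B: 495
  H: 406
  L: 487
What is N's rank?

Sorted (descending): 829, 750, 495, 495, 487, 406
The 2 values of 495 occupy positions 3–4 → average rank (3+4)/2 = 3.5.
N has value 495 → rank 3.5.

3.5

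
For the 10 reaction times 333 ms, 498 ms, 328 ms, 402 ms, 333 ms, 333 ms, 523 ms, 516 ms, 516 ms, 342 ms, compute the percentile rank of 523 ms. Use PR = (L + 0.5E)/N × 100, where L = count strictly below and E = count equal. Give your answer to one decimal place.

95.0

N = 10.
Strictly below 523: 9. Equal to 523: 1.
PR = (9 + 0.5·1)/10 × 100 = 95.0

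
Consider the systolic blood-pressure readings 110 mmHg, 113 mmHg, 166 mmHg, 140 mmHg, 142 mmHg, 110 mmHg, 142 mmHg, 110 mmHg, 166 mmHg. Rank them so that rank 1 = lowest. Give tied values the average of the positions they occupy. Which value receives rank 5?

Sorted (ascending): 110, 110, 110, 113, 140, 142, 142, 166, 166
The 3 values of 110 occupy positions 1–3 → average rank 2.
The 2 values of 142 occupy positions 6–7 → average rank (6+7)/2 = 6.5.
The 2 values of 166 occupy positions 8–9 → average rank (8+9)/2 = 8.5.
Rank 5 → value 140.

140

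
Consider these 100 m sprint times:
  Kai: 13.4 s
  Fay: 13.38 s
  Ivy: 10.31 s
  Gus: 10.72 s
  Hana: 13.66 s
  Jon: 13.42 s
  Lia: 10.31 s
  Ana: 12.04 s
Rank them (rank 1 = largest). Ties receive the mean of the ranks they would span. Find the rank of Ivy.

Sorted (descending): 13.66, 13.42, 13.4, 13.38, 12.04, 10.72, 10.31, 10.31
The 2 values of 10.31 occupy positions 7–8 → average rank (7+8)/2 = 7.5.
Ivy has value 10.31 s → rank 7.5.

7.5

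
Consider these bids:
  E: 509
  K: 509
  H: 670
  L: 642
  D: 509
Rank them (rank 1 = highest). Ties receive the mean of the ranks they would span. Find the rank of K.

4

Sorted (descending): 670, 642, 509, 509, 509
The 3 values of 509 occupy positions 3–5 → average rank 4.
K has value 509 → rank 4.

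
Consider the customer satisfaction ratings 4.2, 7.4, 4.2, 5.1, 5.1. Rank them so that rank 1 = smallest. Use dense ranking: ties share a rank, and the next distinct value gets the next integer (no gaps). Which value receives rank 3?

Sorted (ascending): 4.2, 4.2, 5.1, 5.1, 7.4
The 2 values of 4.2 share dense rank 1.
The 2 values of 5.1 share dense rank 2.
Remaining distinct values take the next consecutive integers.
Rank 3 → value 7.4.

7.4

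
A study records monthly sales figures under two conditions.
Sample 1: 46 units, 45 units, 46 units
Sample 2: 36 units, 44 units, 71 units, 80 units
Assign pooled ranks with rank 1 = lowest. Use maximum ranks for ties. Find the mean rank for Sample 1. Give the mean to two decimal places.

4.33

Sorted (ascending): 36, 44, 45, 46, 46, 71, 80
The 2 values of 46 occupy positions 4–5 → each gets rank 5.
Sample 1 values → pooled ranks: 46→5, 45→3, 46→5
Mean rank = (5 + 3 + 5) / 3 = 4.33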